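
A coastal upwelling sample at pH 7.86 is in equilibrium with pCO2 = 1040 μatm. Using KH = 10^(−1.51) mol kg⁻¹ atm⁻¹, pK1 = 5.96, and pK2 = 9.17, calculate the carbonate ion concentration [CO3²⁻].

[CO3²⁻] = 0.125 mmol/kg

[CO2*] = KH · pCO2 = 10^(−1.51) × 1040×10^-6 = 3.214×10^-5 mol/kg
α₀ = 1/(1 + K1/[H⁺] + K1K2/[H⁺]²) = 1/(1 + 10^+1.90 + 10^+0.59) = 0.01186
DIC = [CO2*]/α₀ = 3.214×10^-5 / 0.01186 = 2.710 mmol/kg
[CO3²⁻] = α₂·DIC; α₂ = 0.04614, so [CO3²⁻] = 0.04614 × 2.710 = 0.125 mmol/kg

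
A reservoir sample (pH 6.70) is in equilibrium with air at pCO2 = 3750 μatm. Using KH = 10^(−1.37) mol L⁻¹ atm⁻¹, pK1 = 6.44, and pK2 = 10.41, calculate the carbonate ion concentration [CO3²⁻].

[CO2*] = KH · pCO2 = 10^(−1.37) × 3750×10^-6 = 1.600×10^-4 mol/L
α₀ = 1/(1 + K1/[H⁺] + K1K2/[H⁺]²) = 1/(1 + 10^+0.26 + 10^-3.45) = 0.3546
DIC = [CO2*]/α₀ = 1.600×10^-4 / 0.3546 = 0.4511 mmol/L
[CO3²⁻] = α₂·DIC; α₂ = 0.0001258, so [CO3²⁻] = 0.0001258 × 0.4511 = 5.68×10^-5 mmol/L = 0.0568 μmol/L

[CO3²⁻] = 0.0568 μmol/L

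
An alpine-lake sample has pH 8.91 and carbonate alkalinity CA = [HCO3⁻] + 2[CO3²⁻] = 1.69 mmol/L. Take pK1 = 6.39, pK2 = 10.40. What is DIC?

CA = [HCO3⁻] + 2[CO3²⁻] = (α₁ + 2α₂)·DIC
At pH 8.91: [H⁺]/K1 = 10^-2.52 = 0.0030200, K2/[H⁺] = 10^-1.49 = 0.032359
α₁ = 1/(1 + 0.0030200 + 0.032359) = 1/1.0354 = 0.9658; α₂ = α₁·K2/[H⁺] = 0.03125
α₁ + 2α₂ = 1.0283
DIC = CA / (α₁ + 2α₂) = 1.69 / 1.0283 = 1.64 mmol/L

DIC = 1.64 mmol/L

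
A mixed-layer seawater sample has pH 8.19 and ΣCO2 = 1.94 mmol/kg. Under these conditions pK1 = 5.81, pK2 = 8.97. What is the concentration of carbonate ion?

α₂ = 1 / (1 + [H⁺]/K2 + [H⁺]²/(K1K2)) = 1 / (1 + 10^+0.78 + 10^-1.60)
   = 1 / (1 + 6.0256 + 0.025119) = 1/7.0507 = 0.1418
[CO3²⁻] = α₂ × DIC = 0.1418 × 1.94 = 0.275 mmol/kg

[CO3²⁻] = 0.275 mmol/kg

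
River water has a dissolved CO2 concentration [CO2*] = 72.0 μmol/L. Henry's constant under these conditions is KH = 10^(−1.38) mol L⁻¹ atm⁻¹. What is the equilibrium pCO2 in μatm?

KH = 10^(−1.38) = 4.169×10^-2 mol L⁻¹ atm⁻¹
pCO2 = [CO2*]/KH = 72.0×10^-6 / 4.169×10^-2 = 1.73×10^-3 atm = 1730 μatm

pCO2 = 1730 μatm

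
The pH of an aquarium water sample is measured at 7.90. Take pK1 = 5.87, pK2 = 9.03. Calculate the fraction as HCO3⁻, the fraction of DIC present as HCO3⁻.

α₁ = 0.923

α₁ = 1 / (1 + [H⁺]/K1 + K2/[H⁺]) = 1 / (1 + 10^-2.03 + 10^-1.13)
   = 1 / (1 + 0.0093325 + 0.074131) = 1/1.0835 = 0.9230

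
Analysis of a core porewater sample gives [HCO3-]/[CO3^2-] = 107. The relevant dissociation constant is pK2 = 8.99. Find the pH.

pH = 6.96

From K2 = [H⁺][CO3^2-]/[HCO3-]:  pH = pK2 − log₁₀([HCO3-]/[CO3^2-])
log₁₀(107) = +2.029
pH = 8.99 − (+2.029) = 6.96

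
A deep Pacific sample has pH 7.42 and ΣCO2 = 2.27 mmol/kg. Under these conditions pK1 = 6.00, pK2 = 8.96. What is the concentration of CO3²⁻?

[CO3²⁻] = 0.0614 mmol/kg

α₂ = 1 / (1 + [H⁺]/K2 + [H⁺]²/(K1K2)) = 1 / (1 + 10^+1.54 + 10^+0.12)
   = 1 / (1 + 34.674 + 1.3183) = 1/36.992 = 0.02703
[CO3²⁻] = α₂ × DIC = 0.02703 × 2.27 = 0.0614 mmol/kg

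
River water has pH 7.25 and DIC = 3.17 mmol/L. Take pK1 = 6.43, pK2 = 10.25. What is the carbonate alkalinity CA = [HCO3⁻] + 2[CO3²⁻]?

CA = [HCO3⁻] + 2[CO3²⁻] = (α₁ + 2α₂)·DIC
At pH 7.25: [H⁺]/K1 = 10^-0.82 = 0.15136, K2/[H⁺] = 10^-3.00 = 0.0010000
α₁ = 1/(1 + 0.15136 + 0.0010000) = 1/1.1524 = 0.8678; α₂ = α₁·K2/[H⁺] = 0.0008678
α₁ + 2α₂ = 0.8695
CA = 0.8695 × 3.17 = 2.76 mmol/L

CA = 2.76 mmol/L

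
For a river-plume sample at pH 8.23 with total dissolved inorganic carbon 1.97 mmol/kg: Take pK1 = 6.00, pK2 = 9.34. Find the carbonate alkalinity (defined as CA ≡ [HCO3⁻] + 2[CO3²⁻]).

CA = 2.10 mmol/kg

CA = [HCO3⁻] + 2[CO3²⁻] = (α₁ + 2α₂)·DIC
At pH 8.23: [H⁺]/K1 = 10^-2.23 = 0.0058884, K2/[H⁺] = 10^-1.11 = 0.077625
α₁ = 1/(1 + 0.0058884 + 0.077625) = 1/1.0835 = 0.9229; α₂ = α₁·K2/[H⁺] = 0.07164
α₁ + 2α₂ = 1.0662
CA = 1.0662 × 1.97 = 2.10 mmol/kg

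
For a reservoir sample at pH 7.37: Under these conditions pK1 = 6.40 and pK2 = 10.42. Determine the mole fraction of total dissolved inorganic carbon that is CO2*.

α₀ = 0.0967

α₀ = 1 / (1 + K1/[H⁺] + K1K2/[H⁺]²) = 1 / (1 + 10^+0.97 + 10^-2.08)
   = 1 / (1 + 9.3325 + 0.0083176) = 1/10.341 = 0.09670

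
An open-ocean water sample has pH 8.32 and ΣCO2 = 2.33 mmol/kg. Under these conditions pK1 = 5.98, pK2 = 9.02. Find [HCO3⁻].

α₁ = 1 / (1 + [H⁺]/K1 + K2/[H⁺]) = 1 / (1 + 10^-2.34 + 10^-0.70)
   = 1 / (1 + 0.0045709 + 0.19953) = 1/1.2041 = 0.8305
[HCO3⁻] = α₁ × DIC = 0.8305 × 2.33 = 1.94 mmol/kg

[HCO3⁻] = 1.94 mmol/kg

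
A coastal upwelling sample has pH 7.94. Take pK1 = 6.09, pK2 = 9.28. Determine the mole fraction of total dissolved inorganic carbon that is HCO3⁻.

α₁ = 0.944

α₁ = 1 / (1 + [H⁺]/K1 + K2/[H⁺]) = 1 / (1 + 10^-1.85 + 10^-1.34)
   = 1 / (1 + 0.014125 + 0.045709) = 1/1.0598 = 0.9435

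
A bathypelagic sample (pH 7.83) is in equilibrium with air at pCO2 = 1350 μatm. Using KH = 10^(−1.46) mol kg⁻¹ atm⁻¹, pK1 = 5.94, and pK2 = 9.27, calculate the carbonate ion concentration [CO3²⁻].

[CO3²⁻] = 0.132 mmol/kg

[CO2*] = KH · pCO2 = 10^(−1.46) × 1350×10^-6 = 4.681×10^-5 mol/kg
α₀ = 1/(1 + K1/[H⁺] + K1K2/[H⁺]²) = 1/(1 + 10^+1.89 + 10^+0.45) = 0.01228
DIC = [CO2*]/α₀ = 4.681×10^-5 / 0.01228 = 3.812 mmol/kg
[CO3²⁻] = α₂·DIC; α₂ = 0.03461, so [CO3²⁻] = 0.03461 × 3.812 = 0.132 mmol/kg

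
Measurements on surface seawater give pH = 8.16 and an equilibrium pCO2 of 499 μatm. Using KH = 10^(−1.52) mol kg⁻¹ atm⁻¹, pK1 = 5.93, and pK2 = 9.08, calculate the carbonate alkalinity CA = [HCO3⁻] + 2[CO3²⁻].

[CO2*] = KH · pCO2 = 10^(−1.52) × 499×10^-6 = 1.507×10^-5 mol/kg
α₀ = 1/(1 + K1/[H⁺] + K1K2/[H⁺]²) = 1/(1 + 10^+2.23 + 10^+1.31) = 0.005229
DIC = [CO2*]/α₀ = 1.507×10^-5 / 0.005229 = 2.882 mmol/kg
CA = (α₁ + 2α₂)·DIC = (0.8880 + 2×0.1068) × 2.882 = 3.17 mmol/kg

CA = 3.17 mmol/kg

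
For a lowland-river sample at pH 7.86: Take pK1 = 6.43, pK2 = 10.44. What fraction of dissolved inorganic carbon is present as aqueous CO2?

α₀ = 1 / (1 + K1/[H⁺] + K1K2/[H⁺]²) = 1 / (1 + 10^+1.43 + 10^-1.15)
   = 1 / (1 + 26.915 + 0.070795) = 1/27.986 = 0.03573

α₀ = 0.0357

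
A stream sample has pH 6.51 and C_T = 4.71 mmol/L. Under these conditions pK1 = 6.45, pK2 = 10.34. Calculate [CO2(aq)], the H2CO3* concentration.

α₀ = 1 / (1 + K1/[H⁺] + K1K2/[H⁺]²) = 1 / (1 + 10^+0.06 + 10^-3.77)
   = 1 / (1 + 1.1482 + 0.00016982) = 1/2.1483 = 0.4655
[CO2*] = α₀ × DIC = 0.4655 × 4.71 = 2.19 mmol/L

[CO2*] = 2.19 mmol/L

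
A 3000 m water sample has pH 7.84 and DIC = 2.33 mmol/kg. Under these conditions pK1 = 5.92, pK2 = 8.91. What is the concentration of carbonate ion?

α₂ = 1 / (1 + [H⁺]/K2 + [H⁺]²/(K1K2)) = 1 / (1 + 10^+1.07 + 10^-0.85)
   = 1 / (1 + 11.749 + 0.14125) = 1/12.890 = 0.07758
[CO3²⁻] = α₂ × DIC = 0.07758 × 2.33 = 0.181 mmol/kg

[CO3²⁻] = 0.181 mmol/kg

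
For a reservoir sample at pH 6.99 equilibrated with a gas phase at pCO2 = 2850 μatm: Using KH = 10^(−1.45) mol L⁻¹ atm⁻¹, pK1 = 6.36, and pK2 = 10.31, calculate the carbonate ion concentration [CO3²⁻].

[CO2*] = KH · pCO2 = 10^(−1.45) × 2850×10^-6 = 1.011×10^-4 mol/L
α₀ = 1/(1 + K1/[H⁺] + K1K2/[H⁺]²) = 1/(1 + 10^+0.63 + 10^-2.69) = 0.1898
DIC = [CO2*]/α₀ = 1.011×10^-4 / 0.1898 = 0.5327 mmol/L
[CO3²⁻] = α₂·DIC; α₂ = 0.0003876, so [CO3²⁻] = 0.0003876 × 0.5327 = 0.000206 mmol/L = 0.206 μmol/L

[CO3²⁻] = 0.206 μmol/L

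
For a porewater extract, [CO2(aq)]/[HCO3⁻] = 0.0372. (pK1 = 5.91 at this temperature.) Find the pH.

From K1 = [H⁺][HCO3⁻]/[CO2(aq)]:  pH = pK1 − log₁₀([CO2(aq)]/[HCO3⁻])
log₁₀(0.0372) = -1.429
pH = 5.91 − (-1.429) = 7.34

pH = 7.34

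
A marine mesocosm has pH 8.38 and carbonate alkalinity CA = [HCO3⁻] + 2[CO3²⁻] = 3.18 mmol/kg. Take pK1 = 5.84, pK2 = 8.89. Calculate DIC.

DIC = 2.58 mmol/kg

CA = [HCO3⁻] + 2[CO3²⁻] = (α₁ + 2α₂)·DIC
At pH 8.38: [H⁺]/K1 = 10^-2.54 = 0.0028840, K2/[H⁺] = 10^-0.51 = 0.30903
α₁ = 1/(1 + 0.0028840 + 0.30903) = 1/1.3119 = 0.7622; α₂ = α₁·K2/[H⁺] = 0.2356
α₁ + 2α₂ = 1.2334
DIC = CA / (α₁ + 2α₂) = 3.18 / 1.2334 = 2.58 mmol/kg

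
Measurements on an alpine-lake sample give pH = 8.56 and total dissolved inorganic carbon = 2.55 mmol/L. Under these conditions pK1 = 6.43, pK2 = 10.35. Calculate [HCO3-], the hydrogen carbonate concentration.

[HCO3⁻] = 2.49 mmol/L

α₁ = 1 / (1 + [H⁺]/K1 + K2/[H⁺]) = 1 / (1 + 10^-2.13 + 10^-1.79)
   = 1 / (1 + 0.0074131 + 0.016218) = 1/1.0236 = 0.9769
[HCO3⁻] = α₁ × DIC = 0.9769 × 2.55 = 2.49 mmol/L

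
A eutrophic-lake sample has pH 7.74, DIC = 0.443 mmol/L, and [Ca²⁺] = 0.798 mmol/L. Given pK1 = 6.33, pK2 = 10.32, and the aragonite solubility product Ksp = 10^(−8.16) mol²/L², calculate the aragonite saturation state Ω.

Ω = 0.129

α₂ = 1 / (1 + [H⁺]/K2 + [H⁺]²/(K1K2)) = 1 / (1 + 10^+2.58 + 10^+1.17)
   = 1 / (1 + 380.19 + 14.791) = 1/395.98 = 0.002525
[CO3²⁻] = α₂ × DIC = 0.002525 × 0.443 = 0.001119 mmol/L = 1.119 μmol/L
Ksp = 10^(−8.16) = 6.918×10^-9
Ω = [Ca²⁺][CO3²⁻]/Ksp = (0.798×10^-3)(1.119×10^-6) / 6.918×10^-9 = 0.129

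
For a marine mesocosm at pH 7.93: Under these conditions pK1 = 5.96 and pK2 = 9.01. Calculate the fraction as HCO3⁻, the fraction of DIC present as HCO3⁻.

α₁ = 1 / (1 + [H⁺]/K1 + K2/[H⁺]) = 1 / (1 + 10^-1.97 + 10^-1.08)
   = 1 / (1 + 0.010715 + 0.083176) = 1/1.0939 = 0.9142

α₁ = 0.914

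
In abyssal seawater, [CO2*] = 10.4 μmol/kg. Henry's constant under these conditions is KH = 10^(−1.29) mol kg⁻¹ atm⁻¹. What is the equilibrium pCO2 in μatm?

KH = 10^(−1.29) = 5.129×10^-2 mol kg⁻¹ atm⁻¹
pCO2 = [CO2*]/KH = 10.4×10^-6 / 5.129×10^-2 = 2.03×10^-4 atm = 203 μatm

pCO2 = 203 μatm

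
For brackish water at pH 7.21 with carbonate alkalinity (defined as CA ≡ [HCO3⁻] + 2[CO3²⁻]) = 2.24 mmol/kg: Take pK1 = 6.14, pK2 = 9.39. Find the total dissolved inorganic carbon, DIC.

DIC = 2.41 mmol/kg

CA = [HCO3⁻] + 2[CO3²⁻] = (α₁ + 2α₂)·DIC
At pH 7.21: [H⁺]/K1 = 10^-1.07 = 0.085114, K2/[H⁺] = 10^-2.18 = 0.0066069
α₁ = 1/(1 + 0.085114 + 0.0066069) = 1/1.0917 = 0.9160; α₂ = α₁·K2/[H⁺] = 0.006052
α₁ + 2α₂ = 0.9281
DIC = CA / (α₁ + 2α₂) = 2.24 / 0.9281 = 2.41 mmol/kg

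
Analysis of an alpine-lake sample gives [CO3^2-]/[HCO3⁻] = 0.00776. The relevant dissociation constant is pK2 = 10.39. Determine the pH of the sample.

From K2 = [H⁺][CO3^2-]/[HCO3⁻]:  pH = pK2 + log₁₀([CO3^2-]/[HCO3⁻])
log₁₀(0.00776) = -2.110
pH = 10.39 + (-2.110) = 8.28

pH = 8.28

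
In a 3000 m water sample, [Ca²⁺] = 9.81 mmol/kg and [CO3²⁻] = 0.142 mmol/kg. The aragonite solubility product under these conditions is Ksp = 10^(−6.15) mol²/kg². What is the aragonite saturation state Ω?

Ω = 1.97

Ksp = 10^(−6.15) = 7.079×10^-7
Ω = [Ca²⁺][CO3²⁻]/Ksp = (9.81×10^-3)(0.142×10^-3) / 7.079×10^-7 = 1.97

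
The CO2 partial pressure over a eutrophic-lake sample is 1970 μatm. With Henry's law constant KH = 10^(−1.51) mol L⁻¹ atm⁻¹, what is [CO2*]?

[CO2*] = 60.9 μmol/L

KH = 10^(−1.51) = 3.090×10^-2 mol L⁻¹ atm⁻¹
[CO2*] = KH · pCO2 = 3.090×10^-2 × 1970×10^-6 atm = 6.09×10^-5 mol/L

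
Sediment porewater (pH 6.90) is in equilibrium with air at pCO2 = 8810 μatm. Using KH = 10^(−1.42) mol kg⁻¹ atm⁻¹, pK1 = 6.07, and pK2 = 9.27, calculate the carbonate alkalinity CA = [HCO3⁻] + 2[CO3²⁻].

CA = 2.28 mmol/kg

[CO2*] = KH · pCO2 = 10^(−1.42) × 8810×10^-6 = 3.349×10^-4 mol/kg
α₀ = 1/(1 + K1/[H⁺] + K1K2/[H⁺]²) = 1/(1 + 10^+0.83 + 10^-1.54) = 0.1284
DIC = [CO2*]/α₀ = 3.349×10^-4 / 0.1284 = 2.609 mmol/kg
CA = (α₁ + 2α₂)·DIC = (0.8679 + 2×0.003702) × 2.609 = 2.28 mmol/kg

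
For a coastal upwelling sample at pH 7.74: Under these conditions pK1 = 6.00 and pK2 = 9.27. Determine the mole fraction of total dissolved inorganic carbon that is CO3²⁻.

α₂ = 0.0282

α₂ = 1 / (1 + [H⁺]/K2 + [H⁺]²/(K1K2)) = 1 / (1 + 10^+1.53 + 10^-0.21)
   = 1 / (1 + 33.884 + 0.61660) = 1/35.501 = 0.02817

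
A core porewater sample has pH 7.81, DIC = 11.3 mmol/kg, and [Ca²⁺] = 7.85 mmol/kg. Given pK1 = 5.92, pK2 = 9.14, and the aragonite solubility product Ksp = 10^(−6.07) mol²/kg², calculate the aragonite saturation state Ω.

Ω = 4.60

α₂ = 1 / (1 + [H⁺]/K2 + [H⁺]²/(K1K2)) = 1 / (1 + 10^+1.33 + 10^-0.56)
   = 1 / (1 + 21.380 + 0.27542) = 1/22.655 = 0.04414
[CO3²⁻] = α₂ × DIC = 0.04414 × 11.3 = 0.4988 mmol/kg
Ksp = 10^(−6.07) = 8.511×10^-7
Ω = [Ca²⁺][CO3²⁻]/Ksp = (7.85×10^-3)(4.988×10^-4) / 8.511×10^-7 = 4.60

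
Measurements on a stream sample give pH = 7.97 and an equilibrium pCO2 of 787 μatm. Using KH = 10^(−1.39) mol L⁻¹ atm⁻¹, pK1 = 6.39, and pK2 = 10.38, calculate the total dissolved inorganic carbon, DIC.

[CO2*] = KH · pCO2 = 10^(−1.39) × 787×10^-6 = 3.206×10^-5 mol/L
α₀ = 1/(1 + K1/[H⁺] + K1K2/[H⁺]²) = 1/(1 + 10^+1.58 + 10^-0.83) = 0.02553
DIC = [CO2*]/α₀ = 3.206×10^-5 / 0.02553 = 1.26 mmol/L

DIC = 1.26 mmol/L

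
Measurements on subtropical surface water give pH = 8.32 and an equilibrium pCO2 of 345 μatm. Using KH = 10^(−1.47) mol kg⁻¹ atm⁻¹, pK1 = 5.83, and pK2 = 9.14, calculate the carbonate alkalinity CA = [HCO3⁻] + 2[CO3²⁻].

CA = 4.71 mmol/kg

[CO2*] = KH · pCO2 = 10^(−1.47) × 345×10^-6 = 1.169×10^-5 mol/kg
α₀ = 1/(1 + K1/[H⁺] + K1K2/[H⁺]²) = 1/(1 + 10^+2.49 + 10^+1.67) = 0.002803
DIC = [CO2*]/α₀ = 1.169×10^-5 / 0.002803 = 4.171 mmol/kg
CA = (α₁ + 2α₂)·DIC = (0.8661 + 2×0.1311) × 4.171 = 4.71 mmol/kg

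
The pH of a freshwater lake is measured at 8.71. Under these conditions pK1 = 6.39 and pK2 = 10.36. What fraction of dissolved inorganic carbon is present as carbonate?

α₂ = 0.0218

α₂ = 1 / (1 + [H⁺]/K2 + [H⁺]²/(K1K2)) = 1 / (1 + 10^+1.65 + 10^-0.67)
   = 1 / (1 + 44.668 + 0.21380) = 1/45.882 = 0.02179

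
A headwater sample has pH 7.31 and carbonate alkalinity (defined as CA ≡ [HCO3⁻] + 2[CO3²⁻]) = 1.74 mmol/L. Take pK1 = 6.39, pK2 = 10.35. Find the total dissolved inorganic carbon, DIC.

DIC = 1.95 mmol/L

CA = [HCO3⁻] + 2[CO3²⁻] = (α₁ + 2α₂)·DIC
At pH 7.31: [H⁺]/K1 = 10^-0.92 = 0.12023, K2/[H⁺] = 10^-3.04 = 0.00091201
α₁ = 1/(1 + 0.12023 + 0.00091201) = 1/1.1211 = 0.8920; α₂ = α₁·K2/[H⁺] = 0.0008135
α₁ + 2α₂ = 0.8936
DIC = CA / (α₁ + 2α₂) = 1.74 / 0.8936 = 1.95 mmol/L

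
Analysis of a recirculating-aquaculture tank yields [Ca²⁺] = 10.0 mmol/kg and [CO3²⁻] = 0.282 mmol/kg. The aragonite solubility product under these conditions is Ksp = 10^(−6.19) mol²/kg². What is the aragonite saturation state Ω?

Ω = 4.37

Ksp = 10^(−6.19) = 6.457×10^-7
Ω = [Ca²⁺][CO3²⁻]/Ksp = (10.0×10^-3)(0.282×10^-3) / 6.457×10^-7 = 4.37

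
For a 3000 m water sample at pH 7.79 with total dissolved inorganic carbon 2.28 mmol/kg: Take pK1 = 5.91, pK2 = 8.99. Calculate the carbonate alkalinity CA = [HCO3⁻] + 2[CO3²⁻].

CA = [HCO3⁻] + 2[CO3²⁻] = (α₁ + 2α₂)·DIC
At pH 7.79: [H⁺]/K1 = 10^-1.88 = 0.013183, K2/[H⁺] = 10^-1.20 = 0.063096
α₁ = 1/(1 + 0.013183 + 0.063096) = 1/1.0763 = 0.9291; α₂ = α₁·K2/[H⁺] = 0.05862
α₁ + 2α₂ = 1.0464
CA = 1.0464 × 2.28 = 2.39 mmol/kg

CA = 2.39 mmol/kg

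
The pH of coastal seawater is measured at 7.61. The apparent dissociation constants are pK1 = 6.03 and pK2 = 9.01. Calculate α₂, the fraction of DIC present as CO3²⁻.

α₂ = 0.0373

α₂ = 1 / (1 + [H⁺]/K2 + [H⁺]²/(K1K2)) = 1 / (1 + 10^+1.40 + 10^-0.18)
   = 1 / (1 + 25.119 + 0.66069) = 1/26.780 = 0.03734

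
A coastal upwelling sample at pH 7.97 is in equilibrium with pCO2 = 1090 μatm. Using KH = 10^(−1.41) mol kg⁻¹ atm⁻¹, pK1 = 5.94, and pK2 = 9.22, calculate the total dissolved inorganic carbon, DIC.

DIC = 4.84 mmol/kg

[CO2*] = KH · pCO2 = 10^(−1.41) × 1090×10^-6 = 4.241×10^-5 mol/kg
α₀ = 1/(1 + K1/[H⁺] + K1K2/[H⁺]²) = 1/(1 + 10^+2.03 + 10^+0.78) = 0.008758
DIC = [CO2*]/α₀ = 4.241×10^-5 / 0.008758 = 4.84 mmol/kg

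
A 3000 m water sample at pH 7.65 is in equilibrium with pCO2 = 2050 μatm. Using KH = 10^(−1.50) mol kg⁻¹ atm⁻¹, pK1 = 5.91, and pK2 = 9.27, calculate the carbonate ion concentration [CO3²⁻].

[CO2*] = KH · pCO2 = 10^(−1.50) × 2050×10^-6 = 6.483×10^-5 mol/kg
α₀ = 1/(1 + K1/[H⁺] + K1K2/[H⁺]²) = 1/(1 + 10^+1.74 + 10^+0.12) = 0.01746
DIC = [CO2*]/α₀ = 6.483×10^-5 / 0.01746 = 3.713 mmol/kg
[CO3²⁻] = α₂·DIC; α₂ = 0.02302, so [CO3²⁻] = 0.02302 × 3.713 = 0.0855 mmol/kg

[CO3²⁻] = 0.0855 mmol/kg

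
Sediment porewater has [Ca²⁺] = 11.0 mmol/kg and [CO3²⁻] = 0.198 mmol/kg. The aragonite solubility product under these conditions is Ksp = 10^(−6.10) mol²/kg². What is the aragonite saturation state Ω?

Ω = 2.74

Ksp = 10^(−6.10) = 7.943×10^-7
Ω = [Ca²⁺][CO3²⁻]/Ksp = (11.0×10^-3)(0.198×10^-3) / 7.943×10^-7 = 2.74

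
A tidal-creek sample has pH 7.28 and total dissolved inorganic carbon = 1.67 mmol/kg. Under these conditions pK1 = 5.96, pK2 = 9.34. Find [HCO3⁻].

α₁ = 1 / (1 + [H⁺]/K1 + K2/[H⁺]) = 1 / (1 + 10^-1.32 + 10^-2.06)
   = 1 / (1 + 0.047863 + 0.0087096) = 1/1.0566 = 0.9465
[HCO3⁻] = α₁ × DIC = 0.9465 × 1.67 = 1.58 mmol/kg

[HCO3⁻] = 1.58 mmol/kg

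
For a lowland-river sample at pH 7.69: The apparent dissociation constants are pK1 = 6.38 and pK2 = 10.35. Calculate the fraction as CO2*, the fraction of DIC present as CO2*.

α₀ = 1 / (1 + K1/[H⁺] + K1K2/[H⁺]²) = 1 / (1 + 10^+1.31 + 10^-1.35)
   = 1 / (1 + 20.417 + 0.044668) = 1/21.462 = 0.04659

α₀ = 0.0466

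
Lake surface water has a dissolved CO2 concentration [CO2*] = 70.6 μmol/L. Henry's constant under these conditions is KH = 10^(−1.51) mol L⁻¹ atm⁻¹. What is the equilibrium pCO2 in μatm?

pCO2 = 2280 μatm

KH = 10^(−1.51) = 3.090×10^-2 mol L⁻¹ atm⁻¹
pCO2 = [CO2*]/KH = 70.6×10^-6 / 3.090×10^-2 = 2.28×10^-3 atm = 2280 μatm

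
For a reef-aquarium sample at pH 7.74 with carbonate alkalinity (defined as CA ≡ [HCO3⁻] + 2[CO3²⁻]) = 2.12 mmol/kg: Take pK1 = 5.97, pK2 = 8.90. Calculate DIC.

CA = [HCO3⁻] + 2[CO3²⁻] = (α₁ + 2α₂)·DIC
At pH 7.74: [H⁺]/K1 = 10^-1.77 = 0.016982, K2/[H⁺] = 10^-1.16 = 0.069183
α₁ = 1/(1 + 0.016982 + 0.069183) = 1/1.0862 = 0.9207; α₂ = α₁·K2/[H⁺] = 0.06369
α₁ + 2α₂ = 1.0481
DIC = CA / (α₁ + 2α₂) = 2.12 / 1.0481 = 2.02 mmol/kg

DIC = 2.02 mmol/kg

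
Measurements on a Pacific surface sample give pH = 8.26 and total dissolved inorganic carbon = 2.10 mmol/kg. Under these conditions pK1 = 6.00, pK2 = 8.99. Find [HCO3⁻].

α₁ = 1 / (1 + [H⁺]/K1 + K2/[H⁺]) = 1 / (1 + 10^-2.26 + 10^-0.73)
   = 1 / (1 + 0.0054954 + 0.18621) = 1/1.1917 = 0.8391
[HCO3⁻] = α₁ × DIC = 0.8391 × 2.10 = 1.76 mmol/kg

[HCO3⁻] = 1.76 mmol/kg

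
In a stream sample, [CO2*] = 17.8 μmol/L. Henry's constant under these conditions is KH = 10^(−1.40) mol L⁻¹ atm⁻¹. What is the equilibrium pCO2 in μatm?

pCO2 = 447 μatm

KH = 10^(−1.40) = 3.981×10^-2 mol L⁻¹ atm⁻¹
pCO2 = [CO2*]/KH = 17.8×10^-6 / 3.981×10^-2 = 4.47×10^-4 atm = 447 μatm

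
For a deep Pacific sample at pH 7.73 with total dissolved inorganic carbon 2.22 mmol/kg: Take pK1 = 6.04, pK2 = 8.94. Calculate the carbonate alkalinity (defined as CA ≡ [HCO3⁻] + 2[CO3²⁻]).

CA = 2.30 mmol/kg

CA = [HCO3⁻] + 2[CO3²⁻] = (α₁ + 2α₂)·DIC
At pH 7.73: [H⁺]/K1 = 10^-1.69 = 0.020417, K2/[H⁺] = 10^-1.21 = 0.061660
α₁ = 1/(1 + 0.020417 + 0.061660) = 1/1.0821 = 0.9241; α₂ = α₁·K2/[H⁺] = 0.05698
α₁ + 2α₂ = 1.0381
CA = 1.0381 × 2.22 = 2.30 mmol/kg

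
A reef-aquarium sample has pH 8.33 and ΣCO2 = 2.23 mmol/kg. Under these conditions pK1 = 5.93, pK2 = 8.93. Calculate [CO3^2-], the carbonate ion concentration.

[CO3²⁻] = 0.446 mmol/kg

α₂ = 1 / (1 + [H⁺]/K2 + [H⁺]²/(K1K2)) = 1 / (1 + 10^+0.60 + 10^-1.80)
   = 1 / (1 + 3.9811 + 0.015849) = 1/4.9969 = 0.2001
[CO3²⁻] = α₂ × DIC = 0.2001 × 2.23 = 0.446 mmol/kg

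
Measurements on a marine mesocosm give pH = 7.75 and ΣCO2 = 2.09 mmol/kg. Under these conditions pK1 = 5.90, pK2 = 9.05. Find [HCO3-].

α₁ = 1 / (1 + [H⁺]/K1 + K2/[H⁺]) = 1 / (1 + 10^-1.85 + 10^-1.30)
   = 1 / (1 + 0.014125 + 0.050119) = 1/1.0642 = 0.9396
[HCO3⁻] = α₁ × DIC = 0.9396 × 2.09 = 1.96 mmol/kg

[HCO3⁻] = 1.96 mmol/kg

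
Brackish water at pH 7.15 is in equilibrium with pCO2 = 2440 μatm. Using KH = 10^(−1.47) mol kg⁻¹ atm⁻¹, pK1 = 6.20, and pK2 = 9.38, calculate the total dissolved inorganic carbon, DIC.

DIC = 0.824 mmol/kg

[CO2*] = KH · pCO2 = 10^(−1.47) × 2440×10^-6 = 8.268×10^-5 mol/kg
α₀ = 1/(1 + K1/[H⁺] + K1K2/[H⁺]²) = 1/(1 + 10^+0.95 + 10^-1.28) = 0.1004
DIC = [CO2*]/α₀ = 8.268×10^-5 / 0.1004 = 0.824 mmol/kg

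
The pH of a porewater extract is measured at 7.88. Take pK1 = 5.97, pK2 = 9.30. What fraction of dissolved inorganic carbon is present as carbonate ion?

α₂ = 1 / (1 + [H⁺]/K2 + [H⁺]²/(K1K2)) = 1 / (1 + 10^+1.42 + 10^-0.49)
   = 1 / (1 + 26.303 + 0.32359) = 1/27.626 = 0.03620

α₂ = 0.0362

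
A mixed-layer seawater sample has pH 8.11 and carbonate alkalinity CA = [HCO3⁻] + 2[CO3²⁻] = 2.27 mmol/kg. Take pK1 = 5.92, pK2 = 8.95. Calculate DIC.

DIC = 2.03 mmol/kg

CA = [HCO3⁻] + 2[CO3²⁻] = (α₁ + 2α₂)·DIC
At pH 8.11: [H⁺]/K1 = 10^-2.19 = 0.0064565, K2/[H⁺] = 10^-0.84 = 0.14454
α₁ = 1/(1 + 0.0064565 + 0.14454) = 1/1.1510 = 0.8688; α₂ = α₁·K2/[H⁺] = 0.1256
α₁ + 2α₂ = 1.1200
DIC = CA / (α₁ + 2α₂) = 2.27 / 1.1200 = 2.03 mmol/kg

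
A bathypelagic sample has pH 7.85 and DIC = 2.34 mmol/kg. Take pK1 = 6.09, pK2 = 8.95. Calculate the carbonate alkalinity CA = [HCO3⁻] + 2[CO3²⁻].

CA = 2.47 mmol/kg

CA = [HCO3⁻] + 2[CO3²⁻] = (α₁ + 2α₂)·DIC
At pH 7.85: [H⁺]/K1 = 10^-1.76 = 0.017378, K2/[H⁺] = 10^-1.10 = 0.079433
α₁ = 1/(1 + 0.017378 + 0.079433) = 1/1.0968 = 0.9117; α₂ = α₁·K2/[H⁺] = 0.07242
α₁ + 2α₂ = 1.0566
CA = 1.0566 × 2.34 = 2.47 mmol/kg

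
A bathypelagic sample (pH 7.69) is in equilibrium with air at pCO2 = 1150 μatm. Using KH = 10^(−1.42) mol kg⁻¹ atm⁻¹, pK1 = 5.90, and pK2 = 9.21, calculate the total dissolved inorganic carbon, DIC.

DIC = 2.82 mmol/kg

[CO2*] = KH · pCO2 = 10^(−1.42) × 1150×10^-6 = 4.372×10^-5 mol/kg
α₀ = 1/(1 + K1/[H⁺] + K1K2/[H⁺]²) = 1/(1 + 10^+1.79 + 10^+0.27) = 0.01550
DIC = [CO2*]/α₀ = 4.372×10^-5 / 0.01550 = 2.82 mmol/kg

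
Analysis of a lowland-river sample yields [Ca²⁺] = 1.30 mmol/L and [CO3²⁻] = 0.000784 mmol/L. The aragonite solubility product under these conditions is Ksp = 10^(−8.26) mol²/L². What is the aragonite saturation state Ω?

Ksp = 10^(−8.26) = 5.495×10^-9
Ω = [Ca²⁺][CO3²⁻]/Ksp = (1.30×10^-3)(0.000784×10^-3) / 5.495×10^-9 = 0.185

Ω = 0.185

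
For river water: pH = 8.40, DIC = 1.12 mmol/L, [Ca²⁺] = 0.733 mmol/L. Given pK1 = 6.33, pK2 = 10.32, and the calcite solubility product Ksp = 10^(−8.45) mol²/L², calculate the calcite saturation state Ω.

α₂ = 1 / (1 + [H⁺]/K2 + [H⁺]²/(K1K2)) = 1 / (1 + 10^+1.92 + 10^-0.15)
   = 1 / (1 + 83.176 + 0.70795) = 1/84.884 = 0.01178
[CO3²⁻] = α₂ × DIC = 0.01178 × 1.12 = 0.01319 mmol/L = 13.19 μmol/L
Ksp = 10^(−8.45) = 3.548×10^-9
Ω = [Ca²⁺][CO3²⁻]/Ksp = (0.733×10^-3)(1.319×10^-5) / 3.548×10^-9 = 2.73

Ω = 2.73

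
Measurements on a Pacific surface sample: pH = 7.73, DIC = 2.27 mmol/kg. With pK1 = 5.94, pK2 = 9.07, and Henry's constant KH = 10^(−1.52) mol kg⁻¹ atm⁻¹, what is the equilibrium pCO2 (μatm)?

pCO2 = 1150 μatm

α₀ = 1 / (1 + K1/[H⁺] + K1K2/[H⁺]²) = 1 / (1 + 10^+1.79 + 10^+0.45)
   = 1 / (1 + 61.660 + 2.8184) = 1/65.478 = 0.01527
[CO2*] = α₀ × DIC = 0.01527 × 2.27 = 0.03467 mmol/kg
pCO2 = [CO2*]/KH = 3.467×10^-5 / 3.020×10^-2 = 1150 μatm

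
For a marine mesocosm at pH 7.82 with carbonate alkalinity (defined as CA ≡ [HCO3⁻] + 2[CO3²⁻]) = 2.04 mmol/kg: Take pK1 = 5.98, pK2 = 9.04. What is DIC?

DIC = 1.96 mmol/kg

CA = [HCO3⁻] + 2[CO3²⁻] = (α₁ + 2α₂)·DIC
At pH 7.82: [H⁺]/K1 = 10^-1.84 = 0.014454, K2/[H⁺] = 10^-1.22 = 0.060256
α₁ = 1/(1 + 0.014454 + 0.060256) = 1/1.0747 = 0.9305; α₂ = α₁·K2/[H⁺] = 0.05607
α₁ + 2α₂ = 1.0426
DIC = CA / (α₁ + 2α₂) = 2.04 / 1.0426 = 1.96 mmol/kg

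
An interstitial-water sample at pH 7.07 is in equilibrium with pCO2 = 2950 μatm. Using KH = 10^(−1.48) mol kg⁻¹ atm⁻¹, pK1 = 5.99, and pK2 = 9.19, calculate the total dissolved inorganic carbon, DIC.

DIC = 1.28 mmol/kg

[CO2*] = KH · pCO2 = 10^(−1.48) × 2950×10^-6 = 9.768×10^-5 mol/kg
α₀ = 1/(1 + K1/[H⁺] + K1K2/[H⁺]²) = 1/(1 + 10^+1.08 + 10^-1.04) = 0.07626
DIC = [CO2*]/α₀ = 9.768×10^-5 / 0.07626 = 1.28 mmol/kg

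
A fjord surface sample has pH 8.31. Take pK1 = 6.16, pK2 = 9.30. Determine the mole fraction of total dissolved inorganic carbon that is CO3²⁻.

α₂ = 0.0922

α₂ = 1 / (1 + [H⁺]/K2 + [H⁺]²/(K1K2)) = 1 / (1 + 10^+0.99 + 10^-1.16)
   = 1 / (1 + 9.7724 + 0.069183) = 1/10.842 = 0.09224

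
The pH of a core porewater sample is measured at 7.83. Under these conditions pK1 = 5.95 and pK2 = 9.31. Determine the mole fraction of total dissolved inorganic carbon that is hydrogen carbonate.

α₁ = 0.956

α₁ = 1 / (1 + [H⁺]/K1 + K2/[H⁺]) = 1 / (1 + 10^-1.88 + 10^-1.48)
   = 1 / (1 + 0.013183 + 0.033113) = 1/1.0463 = 0.9558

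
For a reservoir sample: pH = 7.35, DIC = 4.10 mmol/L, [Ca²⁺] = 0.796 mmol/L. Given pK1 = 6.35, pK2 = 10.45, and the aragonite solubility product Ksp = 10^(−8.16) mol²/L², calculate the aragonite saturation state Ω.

Ω = 0.340

α₂ = 1 / (1 + [H⁺]/K2 + [H⁺]²/(K1K2)) = 1 / (1 + 10^+3.10 + 10^+2.10)
   = 1 / (1 + 1258.9 + 125.89) = 1/1385.8 = 0.0007216
[CO3²⁻] = α₂ × DIC = 0.0007216 × 4.10 = 0.002959 mmol/L = 2.959 μmol/L
Ksp = 10^(−8.16) = 6.918×10^-9
Ω = [Ca²⁺][CO3²⁻]/Ksp = (0.796×10^-3)(2.959×10^-6) / 6.918×10^-9 = 0.340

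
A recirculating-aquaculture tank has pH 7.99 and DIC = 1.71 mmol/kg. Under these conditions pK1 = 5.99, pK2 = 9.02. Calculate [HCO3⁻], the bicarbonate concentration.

[HCO3⁻] = 1.55 mmol/kg

α₁ = 1 / (1 + [H⁺]/K1 + K2/[H⁺]) = 1 / (1 + 10^-2.00 + 10^-1.03)
   = 1 / (1 + 0.010000 + 0.093325) = 1/1.1033 = 0.9064
[HCO3⁻] = α₁ × DIC = 0.9064 × 1.71 = 1.55 mmol/kg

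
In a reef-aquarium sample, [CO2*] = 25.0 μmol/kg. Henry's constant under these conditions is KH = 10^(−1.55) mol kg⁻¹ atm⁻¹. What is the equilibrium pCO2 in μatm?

KH = 10^(−1.55) = 2.818×10^-2 mol kg⁻¹ atm⁻¹
pCO2 = [CO2*]/KH = 25.0×10^-6 / 2.818×10^-2 = 8.87×10^-4 atm = 887 μatm

pCO2 = 887 μatm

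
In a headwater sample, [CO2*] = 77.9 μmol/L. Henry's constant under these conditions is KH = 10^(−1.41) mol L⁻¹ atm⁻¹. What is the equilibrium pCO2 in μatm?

KH = 10^(−1.41) = 3.890×10^-2 mol L⁻¹ atm⁻¹
pCO2 = [CO2*]/KH = 77.9×10^-6 / 3.890×10^-2 = 2.00×10^-3 atm = 2000 μatm

pCO2 = 2000 μatm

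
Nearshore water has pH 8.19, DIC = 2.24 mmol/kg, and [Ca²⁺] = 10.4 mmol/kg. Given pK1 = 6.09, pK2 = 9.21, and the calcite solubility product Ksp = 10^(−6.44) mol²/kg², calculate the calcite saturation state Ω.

Ω = 5.55

α₂ = 1 / (1 + [H⁺]/K2 + [H⁺]²/(K1K2)) = 1 / (1 + 10^+1.02 + 10^-1.08)
   = 1 / (1 + 10.471 + 0.083176) = 1/11.554 = 0.08655
[CO3²⁻] = α₂ × DIC = 0.08655 × 2.24 = 0.1939 mmol/kg
Ksp = 10^(−6.44) = 3.631×10^-7
Ω = [Ca²⁺][CO3²⁻]/Ksp = (10.4×10^-3)(1.939×10^-4) / 3.631×10^-7 = 5.55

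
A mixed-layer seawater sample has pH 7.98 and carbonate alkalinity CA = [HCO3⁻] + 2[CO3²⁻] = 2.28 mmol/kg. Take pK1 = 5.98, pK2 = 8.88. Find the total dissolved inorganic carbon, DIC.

CA = [HCO3⁻] + 2[CO3²⁻] = (α₁ + 2α₂)·DIC
At pH 7.98: [H⁺]/K1 = 10^-2.00 = 0.010000, K2/[H⁺] = 10^-0.90 = 0.12589
α₁ = 1/(1 + 0.010000 + 0.12589) = 1/1.1359 = 0.8804; α₂ = α₁·K2/[H⁺] = 0.1108
α₁ + 2α₂ = 1.1020
DIC = CA / (α₁ + 2α₂) = 2.28 / 1.1020 = 2.07 mmol/kg

DIC = 2.07 mmol/kg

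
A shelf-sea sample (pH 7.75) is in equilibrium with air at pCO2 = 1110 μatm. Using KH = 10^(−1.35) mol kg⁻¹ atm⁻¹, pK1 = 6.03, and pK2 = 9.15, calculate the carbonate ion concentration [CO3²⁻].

[CO3²⁻] = 0.104 mmol/kg

[CO2*] = KH · pCO2 = 10^(−1.35) × 1110×10^-6 = 4.958×10^-5 mol/kg
α₀ = 1/(1 + K1/[H⁺] + K1K2/[H⁺]²) = 1/(1 + 10^+1.72 + 10^+0.32) = 0.01800
DIC = [CO2*]/α₀ = 4.958×10^-5 / 0.01800 = 2.755 mmol/kg
[CO3²⁻] = α₂·DIC; α₂ = 0.03760, so [CO3²⁻] = 0.03760 × 2.755 = 0.104 mmol/kg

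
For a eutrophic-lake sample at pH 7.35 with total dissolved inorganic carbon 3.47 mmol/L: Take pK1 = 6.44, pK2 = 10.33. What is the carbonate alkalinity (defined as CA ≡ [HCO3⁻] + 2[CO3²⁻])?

CA = [HCO3⁻] + 2[CO3²⁻] = (α₁ + 2α₂)·DIC
At pH 7.35: [H⁺]/K1 = 10^-0.91 = 0.12303, K2/[H⁺] = 10^-2.98 = 0.0010471
α₁ = 1/(1 + 0.12303 + 0.0010471) = 1/1.1241 = 0.8896; α₂ = α₁·K2/[H⁺] = 0.0009315
α₁ + 2α₂ = 0.8915
CA = 0.8915 × 3.47 = 3.09 mmol/L

CA = 3.09 mmol/L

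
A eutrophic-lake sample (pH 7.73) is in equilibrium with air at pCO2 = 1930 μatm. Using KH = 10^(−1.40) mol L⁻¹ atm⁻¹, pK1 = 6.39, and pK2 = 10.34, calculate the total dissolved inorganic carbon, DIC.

[CO2*] = KH · pCO2 = 10^(−1.40) × 1930×10^-6 = 7.683×10^-5 mol/L
α₀ = 1/(1 + K1/[H⁺] + K1K2/[H⁺]²) = 1/(1 + 10^+1.34 + 10^-1.27) = 0.04361
DIC = [CO2*]/α₀ = 7.683×10^-5 / 0.04361 = 1.76 mmol/L

DIC = 1.76 mmol/L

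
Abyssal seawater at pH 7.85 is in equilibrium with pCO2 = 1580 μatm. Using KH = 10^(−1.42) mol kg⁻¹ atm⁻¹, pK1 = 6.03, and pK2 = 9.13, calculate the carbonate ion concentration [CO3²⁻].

[CO2*] = KH · pCO2 = 10^(−1.42) × 1580×10^-6 = 6.007×10^-5 mol/kg
α₀ = 1/(1 + K1/[H⁺] + K1K2/[H⁺]²) = 1/(1 + 10^+1.82 + 10^+0.54) = 0.01418
DIC = [CO2*]/α₀ = 6.007×10^-5 / 0.01418 = 4.237 mmol/kg
[CO3²⁻] = α₂·DIC; α₂ = 0.04916, so [CO3²⁻] = 0.04916 × 4.237 = 0.208 mmol/kg

[CO3²⁻] = 0.208 mmol/kg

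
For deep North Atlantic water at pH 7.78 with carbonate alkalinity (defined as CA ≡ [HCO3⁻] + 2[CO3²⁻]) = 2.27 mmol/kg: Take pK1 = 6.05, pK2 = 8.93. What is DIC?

DIC = 2.17 mmol/kg

CA = [HCO3⁻] + 2[CO3²⁻] = (α₁ + 2α₂)·DIC
At pH 7.78: [H⁺]/K1 = 10^-1.73 = 0.018621, K2/[H⁺] = 10^-1.15 = 0.070795
α₁ = 1/(1 + 0.018621 + 0.070795) = 1/1.0894 = 0.9179; α₂ = α₁·K2/[H⁺] = 0.06498
α₁ + 2α₂ = 1.0479
DIC = CA / (α₁ + 2α₂) = 2.27 / 1.0479 = 2.17 mmol/kg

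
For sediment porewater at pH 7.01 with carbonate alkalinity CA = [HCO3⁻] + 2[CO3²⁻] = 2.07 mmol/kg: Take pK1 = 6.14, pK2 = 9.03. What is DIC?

CA = [HCO3⁻] + 2[CO3²⁻] = (α₁ + 2α₂)·DIC
At pH 7.01: [H⁺]/K1 = 10^-0.87 = 0.13490, K2/[H⁺] = 10^-2.02 = 0.0095499
α₁ = 1/(1 + 0.13490 + 0.0095499) = 1/1.1444 = 0.8738; α₂ = α₁·K2/[H⁺] = 0.008345
α₁ + 2α₂ = 0.8905
DIC = CA / (α₁ + 2α₂) = 2.07 / 0.8905 = 2.32 mmol/kg

DIC = 2.32 mmol/kg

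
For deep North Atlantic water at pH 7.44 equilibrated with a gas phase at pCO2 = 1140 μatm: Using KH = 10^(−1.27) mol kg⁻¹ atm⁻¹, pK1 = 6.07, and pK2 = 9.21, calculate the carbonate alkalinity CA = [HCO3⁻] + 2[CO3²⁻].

[CO2*] = KH · pCO2 = 10^(−1.27) × 1140×10^-6 = 6.122×10^-5 mol/kg
α₀ = 1/(1 + K1/[H⁺] + K1K2/[H⁺]²) = 1/(1 + 10^+1.37 + 10^-0.40) = 0.04026
DIC = [CO2*]/α₀ = 6.122×10^-5 / 0.04026 = 1.521 mmol/kg
CA = (α₁ + 2α₂)·DIC = (0.9437 + 2×0.01603) × 1.521 = 1.48 mmol/kg

CA = 1.48 mmol/kg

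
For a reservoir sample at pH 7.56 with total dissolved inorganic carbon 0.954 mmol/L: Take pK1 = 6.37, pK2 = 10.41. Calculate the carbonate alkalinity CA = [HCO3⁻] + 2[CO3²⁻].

CA = 0.897 mmol/L

CA = [HCO3⁻] + 2[CO3²⁻] = (α₁ + 2α₂)·DIC
At pH 7.56: [H⁺]/K1 = 10^-1.19 = 0.064565, K2/[H⁺] = 10^-2.85 = 0.0014125
α₁ = 1/(1 + 0.064565 + 0.0014125) = 1/1.0660 = 0.9381; α₂ = α₁·K2/[H⁺] = 0.001325
α₁ + 2α₂ = 0.9408
CA = 0.9408 × 0.954 = 0.897 mmol/L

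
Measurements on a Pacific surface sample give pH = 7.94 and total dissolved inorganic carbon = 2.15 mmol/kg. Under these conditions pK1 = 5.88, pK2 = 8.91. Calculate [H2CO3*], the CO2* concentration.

[CO2*] = 16.8 μmol/kg

α₀ = 1 / (1 + K1/[H⁺] + K1K2/[H⁺]²) = 1 / (1 + 10^+2.06 + 10^+1.09)
   = 1 / (1 + 114.82 + 12.303) = 1/128.12 = 0.007805
[CO2*] = α₀ × DIC = 0.007805 × 2.15 = 0.0168 mmol/kg = 16.8 μmol/kg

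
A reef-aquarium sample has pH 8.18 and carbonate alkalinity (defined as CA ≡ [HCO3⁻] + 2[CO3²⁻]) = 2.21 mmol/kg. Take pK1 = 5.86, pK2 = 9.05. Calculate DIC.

DIC = 1.98 mmol/kg

CA = [HCO3⁻] + 2[CO3²⁻] = (α₁ + 2α₂)·DIC
At pH 8.18: [H⁺]/K1 = 10^-2.32 = 0.0047863, K2/[H⁺] = 10^-0.87 = 0.13490
α₁ = 1/(1 + 0.0047863 + 0.13490) = 1/1.1397 = 0.8774; α₂ = α₁·K2/[H⁺] = 0.1184
α₁ + 2α₂ = 1.1142
DIC = CA / (α₁ + 2α₂) = 2.21 / 1.1142 = 1.98 mmol/kg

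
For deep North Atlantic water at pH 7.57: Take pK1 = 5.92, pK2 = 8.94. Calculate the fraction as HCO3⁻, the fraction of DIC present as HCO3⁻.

α₁ = 1 / (1 + [H⁺]/K1 + K2/[H⁺]) = 1 / (1 + 10^-1.65 + 10^-1.37)
   = 1 / (1 + 0.022387 + 0.042658) = 1/1.0650 = 0.9389

α₁ = 0.939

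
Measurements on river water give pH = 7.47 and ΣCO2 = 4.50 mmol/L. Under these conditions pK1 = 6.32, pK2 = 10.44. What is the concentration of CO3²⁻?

α₂ = 1 / (1 + [H⁺]/K2 + [H⁺]²/(K1K2)) = 1 / (1 + 10^+2.97 + 10^+1.82)
   = 1 / (1 + 933.25 + 66.069) = 1/1000.3 = 0.0009997
[CO3²⁻] = α₂ × DIC = 0.0009997 × 4.50 = 0.00450 mmol/L = 4.50 μmol/L

[CO3²⁻] = 4.50 μmol/L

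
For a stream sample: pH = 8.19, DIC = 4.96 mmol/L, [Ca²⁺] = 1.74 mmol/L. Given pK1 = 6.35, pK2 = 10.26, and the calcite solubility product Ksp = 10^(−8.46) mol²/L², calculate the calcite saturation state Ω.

α₂ = 1 / (1 + [H⁺]/K2 + [H⁺]²/(K1K2)) = 1 / (1 + 10^+2.07 + 10^+0.23)
   = 1 / (1 + 117.49 + 1.6982) = 1/120.19 = 0.008320
[CO3²⁻] = α₂ × DIC = 0.008320 × 4.96 = 0.04127 mmol/L
Ksp = 10^(−8.46) = 3.467×10^-9
Ω = [Ca²⁺][CO3²⁻]/Ksp = (1.74×10^-3)(4.127×10^-5) / 3.467×10^-9 = 20.7

Ω = 20.7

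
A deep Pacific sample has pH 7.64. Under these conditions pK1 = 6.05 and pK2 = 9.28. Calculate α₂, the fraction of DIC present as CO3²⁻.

α₂ = 1 / (1 + [H⁺]/K2 + [H⁺]²/(K1K2)) = 1 / (1 + 10^+1.64 + 10^+0.05)
   = 1 / (1 + 43.652 + 1.1220) = 1/45.774 = 0.02185

α₂ = 0.0218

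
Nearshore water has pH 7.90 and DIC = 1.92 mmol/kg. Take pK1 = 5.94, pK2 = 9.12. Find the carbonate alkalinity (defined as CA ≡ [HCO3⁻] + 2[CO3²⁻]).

CA = 2.01 mmol/kg

CA = [HCO3⁻] + 2[CO3²⁻] = (α₁ + 2α₂)·DIC
At pH 7.90: [H⁺]/K1 = 10^-1.96 = 0.010965, K2/[H⁺] = 10^-1.22 = 0.060256
α₁ = 1/(1 + 0.010965 + 0.060256) = 1/1.0712 = 0.9335; α₂ = α₁·K2/[H⁺] = 0.05625
α₁ + 2α₂ = 1.0460
CA = 1.0460 × 1.92 = 2.01 mmol/kg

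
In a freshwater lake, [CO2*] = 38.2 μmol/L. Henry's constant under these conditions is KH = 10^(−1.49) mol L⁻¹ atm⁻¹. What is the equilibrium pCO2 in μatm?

pCO2 = 1180 μatm

KH = 10^(−1.49) = 3.236×10^-2 mol L⁻¹ atm⁻¹
pCO2 = [CO2*]/KH = 38.2×10^-6 / 3.236×10^-2 = 1.18×10^-3 atm = 1180 μatm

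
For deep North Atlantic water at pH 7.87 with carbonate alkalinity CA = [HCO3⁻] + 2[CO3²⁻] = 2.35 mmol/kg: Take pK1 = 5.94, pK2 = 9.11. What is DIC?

CA = [HCO3⁻] + 2[CO3²⁻] = (α₁ + 2α₂)·DIC
At pH 7.87: [H⁺]/K1 = 10^-1.93 = 0.011749, K2/[H⁺] = 10^-1.24 = 0.057544
α₁ = 1/(1 + 0.011749 + 0.057544) = 1/1.0693 = 0.9352; α₂ = α₁·K2/[H⁺] = 0.05381
α₁ + 2α₂ = 1.0428
DIC = CA / (α₁ + 2α₂) = 2.35 / 1.0428 = 2.25 mmol/kg

DIC = 2.25 mmol/kg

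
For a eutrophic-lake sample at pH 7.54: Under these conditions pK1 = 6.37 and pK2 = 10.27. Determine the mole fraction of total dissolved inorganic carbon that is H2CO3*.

α₀ = 1 / (1 + K1/[H⁺] + K1K2/[H⁺]²) = 1 / (1 + 10^+1.17 + 10^-1.56)
   = 1 / (1 + 14.791 + 0.027542) = 1/15.819 = 0.06322

α₀ = 0.0632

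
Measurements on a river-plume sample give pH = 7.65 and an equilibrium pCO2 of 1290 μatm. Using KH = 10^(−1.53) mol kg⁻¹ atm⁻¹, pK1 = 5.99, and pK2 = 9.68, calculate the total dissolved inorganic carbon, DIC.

DIC = 1.79 mmol/kg

[CO2*] = KH · pCO2 = 10^(−1.53) × 1290×10^-6 = 3.807×10^-5 mol/kg
α₀ = 1/(1 + K1/[H⁺] + K1K2/[H⁺]²) = 1/(1 + 10^+1.66 + 10^-0.37) = 0.02122
DIC = [CO2*]/α₀ = 3.807×10^-5 / 0.02122 = 1.79 mmol/kg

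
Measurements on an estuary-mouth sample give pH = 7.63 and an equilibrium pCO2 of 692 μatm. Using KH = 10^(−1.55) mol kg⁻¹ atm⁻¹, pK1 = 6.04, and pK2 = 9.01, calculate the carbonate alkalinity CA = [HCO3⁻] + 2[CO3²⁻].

[CO2*] = KH · pCO2 = 10^(−1.55) × 692×10^-6 = 1.950×10^-5 mol/kg
α₀ = 1/(1 + K1/[H⁺] + K1K2/[H⁺]²) = 1/(1 + 10^+1.59 + 10^+0.21) = 0.02408
DIC = [CO2*]/α₀ = 1.950×10^-5 / 0.02408 = 0.8099 mmol/kg
CA = (α₁ + 2α₂)·DIC = (0.9369 + 2×0.03905) × 0.8099 = 0.822 mmol/kg

CA = 0.822 mmol/kg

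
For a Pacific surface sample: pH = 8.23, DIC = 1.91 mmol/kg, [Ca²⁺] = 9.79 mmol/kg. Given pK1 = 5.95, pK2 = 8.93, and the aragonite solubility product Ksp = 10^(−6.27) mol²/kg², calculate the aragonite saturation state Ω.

α₂ = 1 / (1 + [H⁺]/K2 + [H⁺]²/(K1K2)) = 1 / (1 + 10^+0.70 + 10^-1.58)
   = 1 / (1 + 5.0119 + 0.026303) = 1/6.0382 = 0.1656
[CO3²⁻] = α₂ × DIC = 0.1656 × 1.91 = 0.3163 mmol/kg
Ksp = 10^(−6.27) = 5.370×10^-7
Ω = [Ca²⁺][CO3²⁻]/Ksp = (9.79×10^-3)(3.163×10^-4) / 5.370×10^-7 = 5.77

Ω = 5.77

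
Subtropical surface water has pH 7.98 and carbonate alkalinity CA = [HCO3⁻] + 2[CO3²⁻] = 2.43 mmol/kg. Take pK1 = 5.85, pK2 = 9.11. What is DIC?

CA = [HCO3⁻] + 2[CO3²⁻] = (α₁ + 2α₂)·DIC
At pH 7.98: [H⁺]/K1 = 10^-2.13 = 0.0074131, K2/[H⁺] = 10^-1.13 = 0.074131
α₁ = 1/(1 + 0.0074131 + 0.074131) = 1/1.0815 = 0.9246; α₂ = α₁·K2/[H⁺] = 0.06854
α₁ + 2α₂ = 1.0617
DIC = CA / (α₁ + 2α₂) = 2.43 / 1.0617 = 2.29 mmol/kg

DIC = 2.29 mmol/kg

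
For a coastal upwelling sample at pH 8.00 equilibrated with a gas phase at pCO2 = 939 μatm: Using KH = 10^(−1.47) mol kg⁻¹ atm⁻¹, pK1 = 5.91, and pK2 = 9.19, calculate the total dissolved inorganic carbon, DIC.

[CO2*] = KH · pCO2 = 10^(−1.47) × 939×10^-6 = 3.182×10^-5 mol/kg
α₀ = 1/(1 + K1/[H⁺] + K1K2/[H⁺]²) = 1/(1 + 10^+2.09 + 10^+0.90) = 0.007577
DIC = [CO2*]/α₀ = 3.182×10^-5 / 0.007577 = 4.20 mmol/kg

DIC = 4.20 mmol/kg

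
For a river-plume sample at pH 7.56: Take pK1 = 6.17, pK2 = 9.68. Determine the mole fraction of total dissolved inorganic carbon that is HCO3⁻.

α₁ = 1 / (1 + [H⁺]/K1 + K2/[H⁺]) = 1 / (1 + 10^-1.39 + 10^-2.12)
   = 1 / (1 + 0.040738 + 0.0075858) = 1/1.0483 = 0.9539

α₁ = 0.954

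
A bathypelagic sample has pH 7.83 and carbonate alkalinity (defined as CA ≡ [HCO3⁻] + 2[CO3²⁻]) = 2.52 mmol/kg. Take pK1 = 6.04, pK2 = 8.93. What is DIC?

DIC = 2.38 mmol/kg

CA = [HCO3⁻] + 2[CO3²⁻] = (α₁ + 2α₂)·DIC
At pH 7.83: [H⁺]/K1 = 10^-1.79 = 0.016218, K2/[H⁺] = 10^-1.10 = 0.079433
α₁ = 1/(1 + 0.016218 + 0.079433) = 1/1.0957 = 0.9127; α₂ = α₁·K2/[H⁺] = 0.07250
α₁ + 2α₂ = 1.0577
DIC = CA / (α₁ + 2α₂) = 2.52 / 1.0577 = 2.38 mmol/kg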